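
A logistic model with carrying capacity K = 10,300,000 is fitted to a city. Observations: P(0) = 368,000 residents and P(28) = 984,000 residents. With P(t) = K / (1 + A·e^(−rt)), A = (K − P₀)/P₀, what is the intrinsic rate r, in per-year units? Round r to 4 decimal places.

A = (10300000 − 368000)/368000 = 26.98913
984000 = 10300000/(1 + 26.98913·e^(−r·28)) → e^(−28r) = (10.46748 − 1)/26.98913 = 0.350789
r = −ln(0.350789)/28 = 1.04757/28

r ≈ 0.0374 per year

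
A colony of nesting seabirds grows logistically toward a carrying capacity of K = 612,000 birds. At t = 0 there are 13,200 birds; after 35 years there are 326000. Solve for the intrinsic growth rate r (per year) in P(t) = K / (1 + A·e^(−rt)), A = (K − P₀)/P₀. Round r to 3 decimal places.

r ≈ 0.113 per year

A = (612000 − 13200)/13200 = 45.36364
326000 = 612000/(1 + 45.36364·e^(−r·35)) → e^(−35r) = (1.8773 − 1)/45.36364 = 0.019339
r = −ln(0.019339)/35 = 3.94562/35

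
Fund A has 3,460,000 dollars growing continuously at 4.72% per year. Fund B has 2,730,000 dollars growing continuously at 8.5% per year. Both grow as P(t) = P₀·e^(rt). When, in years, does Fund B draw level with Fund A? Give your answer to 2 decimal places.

t ≈ 6.27 years

3460000·e^(0.0472t) = 2730000·e^(0.085t)
3460000/2730000 = e^((0.085 − 0.0472)t) → ln(1.2674) = 0.0378·t
t = 0.23697 / 0.0378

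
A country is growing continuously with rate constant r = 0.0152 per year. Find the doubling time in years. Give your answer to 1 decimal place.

doubling time = ln(2) / |r| = 0.69315 / 0.0152

doubling time ≈ 45.6 years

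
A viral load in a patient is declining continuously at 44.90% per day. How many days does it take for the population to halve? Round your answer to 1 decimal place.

half-life = ln(2) / |r| = 0.69315 / 0.449

half-life ≈ 1.5 days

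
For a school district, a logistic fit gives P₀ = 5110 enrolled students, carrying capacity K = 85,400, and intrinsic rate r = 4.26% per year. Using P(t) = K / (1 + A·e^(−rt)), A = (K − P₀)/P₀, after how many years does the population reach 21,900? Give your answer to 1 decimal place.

t ≈ 39.7 years

A = (85400 − 5110)/5110 = 15.71233
21900 = 85400/(1 + 15.71233·e^(−0.0426t)) → 1 + 15.71233·e^(−0.0426t) = 3.89954
e^(−0.0426t) = 0.184539 → t = ln(5.4189)/0.0426 = 1.68989/0.0426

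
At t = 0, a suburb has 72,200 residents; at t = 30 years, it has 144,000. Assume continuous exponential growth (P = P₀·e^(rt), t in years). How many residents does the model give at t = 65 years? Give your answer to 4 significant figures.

r = ln(144000/72200) / 30 ≈ 0.023012 per year
P(65) = 72200 · e^(0.023012·65) = 72200 · 4.46294 ≈ 322224.58

≈ 322,200 residents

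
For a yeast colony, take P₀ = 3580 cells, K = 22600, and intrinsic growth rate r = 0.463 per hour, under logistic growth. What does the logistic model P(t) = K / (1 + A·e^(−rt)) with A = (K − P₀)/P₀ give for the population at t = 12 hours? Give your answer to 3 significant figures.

≈ 22,100 cells

A = (22600 − 3580)/3580 = 5.31285
P(12) = 22600 / (1 + 5.31285·e^(−0.463·12)) = 22600 / (1 + 5.31285·0.003864)
= 22600 / 1.02053 ≈ 22145.36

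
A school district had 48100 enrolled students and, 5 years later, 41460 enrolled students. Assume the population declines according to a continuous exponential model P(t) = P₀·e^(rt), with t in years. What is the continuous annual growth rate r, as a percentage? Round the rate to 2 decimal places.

r ≈ -2.97% per year

41460 = 48100 · e^(r·5)
e^(5r) = 41460/48100 = 0.86195
r = ln(0.86195) / 5 = -0.14855 / 5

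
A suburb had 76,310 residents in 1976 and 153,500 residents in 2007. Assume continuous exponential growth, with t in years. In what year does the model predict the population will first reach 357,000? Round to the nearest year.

r = ln(153500/76310) / 31 = 0.6989/31 ≈ 0.022545 per year
t = ln(357000/76310) / r = 1.54293/0.022545 ≈ 68.44 years after 1976

year 2044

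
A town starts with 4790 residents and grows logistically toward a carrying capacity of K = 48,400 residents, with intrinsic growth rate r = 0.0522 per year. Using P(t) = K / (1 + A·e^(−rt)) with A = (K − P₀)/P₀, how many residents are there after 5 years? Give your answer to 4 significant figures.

A = (48400 − 4790)/4790 = 9.10438
P(5) = 48400 / (1 + 9.10438·e^(−0.0522·5)) = 48400 / (1 + 9.10438·0.770281)
= 48400 / 8.01293 ≈ 6040.23

≈ 6,040 residents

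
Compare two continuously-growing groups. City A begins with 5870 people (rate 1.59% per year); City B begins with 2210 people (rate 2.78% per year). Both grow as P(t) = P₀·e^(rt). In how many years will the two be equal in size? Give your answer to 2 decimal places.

5870·e^(0.0159t) = 2210·e^(0.0278t)
5870/2210 = e^((0.0278 − 0.0159)t) → ln(2.65611) = 0.0119·t
t = 0.97686 / 0.0119

t ≈ 82.09 years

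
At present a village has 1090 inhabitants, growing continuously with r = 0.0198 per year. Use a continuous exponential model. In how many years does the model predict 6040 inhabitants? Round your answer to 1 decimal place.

6040 = 1090 · e^(0.0198·t)
t = ln(6040/1090) / 0.0198 = ln(5.54128) / 0.0198 = 1.71223 / 0.0198

t ≈ 86.5 years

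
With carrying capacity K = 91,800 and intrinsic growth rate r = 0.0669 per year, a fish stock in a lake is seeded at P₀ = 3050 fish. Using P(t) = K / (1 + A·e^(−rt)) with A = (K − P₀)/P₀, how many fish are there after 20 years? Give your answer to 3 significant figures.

≈ 10,600 fish

A = (91800 − 3050)/3050 = 29.09836
P(20) = 91800 / (1 + 29.09836·e^(−0.0669·20)) = 91800 / (1 + 29.09836·0.26237)
= 91800 / 8.63453 ≈ 10631.73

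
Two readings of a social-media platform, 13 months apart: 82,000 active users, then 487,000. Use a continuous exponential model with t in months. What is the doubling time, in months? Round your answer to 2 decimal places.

doubling time ≈ 5.06 months

r = ln(487000/82000) / 13 = ln(5.93902) / 13 ≈ 0.137042 per month
doubling time = ln 2 / |r| = 0.69315 / 0.137042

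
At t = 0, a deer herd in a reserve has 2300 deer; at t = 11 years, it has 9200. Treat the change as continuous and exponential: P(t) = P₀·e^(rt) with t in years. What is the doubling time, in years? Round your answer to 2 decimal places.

r = ln(9200/2300) / 11 = ln(4) / 11 ≈ 0.126027 per year
doubling time = ln 2 / |r| = 0.69315 / 0.126027

doubling time ≈ 5.50 years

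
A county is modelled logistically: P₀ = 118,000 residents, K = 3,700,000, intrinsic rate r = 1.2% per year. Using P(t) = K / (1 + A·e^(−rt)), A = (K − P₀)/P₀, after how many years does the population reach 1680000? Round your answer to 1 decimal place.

t ≈ 269.1 years

A = (3700000 − 118000)/118000 = 30.35593
1680000 = 3700000/(1 + 30.35593·e^(−0.012t)) → 1 + 30.35593·e^(−0.012t) = 2.20238
e^(−0.012t) = 0.039609 → t = ln(25.24652)/0.012 = 3.22869/0.012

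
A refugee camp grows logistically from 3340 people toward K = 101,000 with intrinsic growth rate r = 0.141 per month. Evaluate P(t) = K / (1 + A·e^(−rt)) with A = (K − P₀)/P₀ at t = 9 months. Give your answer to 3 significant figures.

≈ 11,000 people

A = (101000 − 3340)/3340 = 29.23952
P(9) = 101000 / (1 + 29.23952·e^(−0.141·9)) = 101000 / (1 + 29.23952·0.281113)
= 101000 / 9.2196 ≈ 10954.92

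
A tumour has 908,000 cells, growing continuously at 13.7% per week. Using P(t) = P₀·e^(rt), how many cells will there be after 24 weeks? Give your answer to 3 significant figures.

P(24) = 908000 · e^(0.137·24) = 908000 · e^(3.288)
= 908000 · 26.78923 ≈ 24324622.27

≈ 24,300,000 cells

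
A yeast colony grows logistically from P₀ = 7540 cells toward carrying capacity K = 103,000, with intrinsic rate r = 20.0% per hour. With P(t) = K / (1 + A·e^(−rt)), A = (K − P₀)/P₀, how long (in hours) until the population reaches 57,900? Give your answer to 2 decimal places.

A = (103000 − 7540)/7540 = 12.66048
57900 = 103000/(1 + 12.66048·e^(−0.2t)) → 1 + 12.66048·e^(−0.2t) = 1.77893
e^(−0.2t) = 0.061524 → t = ln(16.2537)/0.2 = 2.78832/0.2

t ≈ 13.94 hours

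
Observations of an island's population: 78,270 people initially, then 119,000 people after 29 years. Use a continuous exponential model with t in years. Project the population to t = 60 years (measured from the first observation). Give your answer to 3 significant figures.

r = ln(119000/78270) / 29 ≈ 0.014447 per year
P(60) = 78270 · e^(0.014447·60) = 78270 · 2.37931 ≈ 186228.86

≈ 186,000 people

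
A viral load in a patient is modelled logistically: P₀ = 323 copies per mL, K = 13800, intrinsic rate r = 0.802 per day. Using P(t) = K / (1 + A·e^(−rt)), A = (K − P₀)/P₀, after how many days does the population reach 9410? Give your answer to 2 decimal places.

t ≈ 5.60 days

A = (13800 − 323)/323 = 41.72446
9410 = 13800/(1 + 41.72446·e^(−0.802t)) → 1 + 41.72446·e^(−0.802t) = 1.46652
e^(−0.802t) = 0.011181 → t = ln(89.43671)/0.802 = 4.49353/0.802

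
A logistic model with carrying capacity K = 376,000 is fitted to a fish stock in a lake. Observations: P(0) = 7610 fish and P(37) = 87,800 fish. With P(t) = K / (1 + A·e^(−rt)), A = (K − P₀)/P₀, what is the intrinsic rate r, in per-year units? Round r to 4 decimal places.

r ≈ 0.0727 per year

A = (376000 − 7610)/7610 = 48.40867
87800 = 376000/(1 + 48.40867·e^(−r·37)) → e^(−37r) = (4.28246 − 1)/48.40867 = 0.067807
r = −ln(0.067807)/37 = 2.69109/37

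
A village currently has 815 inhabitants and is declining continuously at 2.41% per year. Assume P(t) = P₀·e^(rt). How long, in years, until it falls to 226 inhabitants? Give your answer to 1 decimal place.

t ≈ 53.2 years

226 = 815 · e^(-0.0241·t)
t = ln(226/815) / -0.0241 = ln(0.2773) / -0.0241 = -1.28265 / -0.0241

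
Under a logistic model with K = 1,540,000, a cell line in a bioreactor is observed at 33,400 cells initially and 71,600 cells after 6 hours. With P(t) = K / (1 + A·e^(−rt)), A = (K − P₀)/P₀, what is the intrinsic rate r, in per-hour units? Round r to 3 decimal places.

r ≈ 0.131 per hour

A = (1540000 − 33400)/33400 = 45.10778
71600 = 1540000/(1 + 45.10778·e^(−r·6)) → e^(−6r) = (21.50838 − 1)/45.10778 = 0.454653
r = −ln(0.454653)/6 = 0.78822/6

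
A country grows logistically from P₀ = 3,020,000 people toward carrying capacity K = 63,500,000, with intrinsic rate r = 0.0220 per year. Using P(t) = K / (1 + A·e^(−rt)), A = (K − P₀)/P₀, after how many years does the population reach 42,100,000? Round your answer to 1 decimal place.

t ≈ 167.0 years

A = (63500000 − 3020000)/3020000 = 20.02649
42100000 = 63500000/(1 + 20.02649·e^(−0.022t)) → 1 + 20.02649·e^(−0.022t) = 1.50831
e^(−0.022t) = 0.025382 → t = ln(39.39791)/0.022 = 3.67371/0.022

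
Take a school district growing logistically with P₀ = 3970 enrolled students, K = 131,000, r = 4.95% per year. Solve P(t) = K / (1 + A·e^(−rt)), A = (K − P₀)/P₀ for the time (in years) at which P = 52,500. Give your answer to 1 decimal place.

t ≈ 61.9 years

A = (131000 − 3970)/3970 = 31.99748
52500 = 131000/(1 + 31.99748·e^(−0.0495t)) → 1 + 31.99748·e^(−0.0495t) = 2.49524
e^(−0.0495t) = 0.04673 → t = ln(21.39959)/0.0495 = 3.06337/0.0495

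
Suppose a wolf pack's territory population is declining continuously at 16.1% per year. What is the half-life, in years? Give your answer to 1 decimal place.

half-life = ln(2) / |r| = 0.69315 / 0.161

half-life ≈ 4.3 years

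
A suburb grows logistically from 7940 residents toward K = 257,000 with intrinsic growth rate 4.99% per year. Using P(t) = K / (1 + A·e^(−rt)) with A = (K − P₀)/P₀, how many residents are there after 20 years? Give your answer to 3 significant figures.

A = (257000 − 7940)/7940 = 31.36776
P(20) = 257000 / (1 + 31.36776·e^(−0.0499·20)) = 257000 / (1 + 31.36776·0.368616)
= 257000 / 12.56266 ≈ 20457.46

≈ 20,500 residents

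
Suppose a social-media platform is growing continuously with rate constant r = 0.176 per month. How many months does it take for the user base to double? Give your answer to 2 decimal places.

doubling time = ln(2) / |r| = 0.69315 / 0.176

doubling time ≈ 3.94 months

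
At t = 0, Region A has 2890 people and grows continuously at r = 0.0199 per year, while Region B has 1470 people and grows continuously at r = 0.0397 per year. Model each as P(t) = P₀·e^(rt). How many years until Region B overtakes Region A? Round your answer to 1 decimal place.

t ≈ 34.1 years

2890·e^(0.0199t) = 1470·e^(0.0397t)
2890/1470 = e^((0.0397 − 0.0199)t) → ln(1.96599) = 0.0198·t
t = 0.67599 / 0.0198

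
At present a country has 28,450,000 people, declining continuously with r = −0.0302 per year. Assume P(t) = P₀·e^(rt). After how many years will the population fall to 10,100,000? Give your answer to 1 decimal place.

10100000 = 28450000 · e^(-0.0302·t)
t = ln(10100000/28450000) / -0.0302 = ln(0.35501) / -0.0302 = -1.03561 / -0.0302

t ≈ 34.3 years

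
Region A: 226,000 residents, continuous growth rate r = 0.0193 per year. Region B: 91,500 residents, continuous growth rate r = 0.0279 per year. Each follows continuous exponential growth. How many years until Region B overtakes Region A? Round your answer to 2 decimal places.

226000·e^(0.0193t) = 91500·e^(0.0279t)
226000/91500 = e^((0.0279 − 0.0193)t) → ln(2.46995) = 0.0086·t
t = 0.9042 / 0.0086

t ≈ 105.14 years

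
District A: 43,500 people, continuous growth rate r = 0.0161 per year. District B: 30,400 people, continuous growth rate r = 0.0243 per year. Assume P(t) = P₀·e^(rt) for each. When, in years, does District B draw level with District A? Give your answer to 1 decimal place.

t ≈ 43.7 years

43500·e^(0.0161t) = 30400·e^(0.0243t)
43500/30400 = e^((0.0243 − 0.0161)t) → ln(1.43092) = 0.0082·t
t = 0.35832 / 0.0082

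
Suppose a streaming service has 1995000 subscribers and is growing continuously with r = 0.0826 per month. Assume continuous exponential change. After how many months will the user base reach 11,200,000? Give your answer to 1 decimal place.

t ≈ 20.9 months

11200000 = 1995000 · e^(0.0826·t)
t = ln(11200000/1995000) / 0.0826 = ln(5.61404) / 0.0826 = 1.72527 / 0.0826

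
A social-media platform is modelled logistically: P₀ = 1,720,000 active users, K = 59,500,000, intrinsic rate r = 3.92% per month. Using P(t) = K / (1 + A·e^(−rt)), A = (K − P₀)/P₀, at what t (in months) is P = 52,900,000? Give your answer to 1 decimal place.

t ≈ 142.7 months

A = (59500000 − 1720000)/1720000 = 33.59302
52900000 = 59500000/(1 + 33.59302·e^(−0.0392t)) → 1 + 33.59302·e^(−0.0392t) = 1.12476
e^(−0.0392t) = 0.003714 → t = ln(269.25317)/0.0392 = 5.59565/0.0392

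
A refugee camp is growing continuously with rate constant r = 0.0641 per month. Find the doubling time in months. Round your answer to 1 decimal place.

doubling time ≈ 10.8 months

doubling time = ln(2) / |r| = 0.69315 / 0.0641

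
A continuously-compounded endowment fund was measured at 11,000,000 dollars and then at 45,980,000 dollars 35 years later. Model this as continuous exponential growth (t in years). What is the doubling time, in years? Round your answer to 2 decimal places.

doubling time ≈ 16.96 years

r = ln(45980000/11000000) / 35 = ln(4.18) / 35 ≈ 0.040866 per year
doubling time = ln 2 / |r| = 0.69315 / 0.040866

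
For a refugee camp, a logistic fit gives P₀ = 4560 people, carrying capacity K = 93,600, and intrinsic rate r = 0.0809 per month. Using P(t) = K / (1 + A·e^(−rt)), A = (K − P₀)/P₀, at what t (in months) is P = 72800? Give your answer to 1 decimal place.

A = (93600 − 4560)/4560 = 19.52632
72800 = 93600/(1 + 19.52632·e^(−0.0809t)) → 1 + 19.52632·e^(−0.0809t) = 1.28571
e^(−0.0809t) = 0.014632 → t = ln(68.34211)/0.0809 = 4.22453/0.0809

t ≈ 52.2 months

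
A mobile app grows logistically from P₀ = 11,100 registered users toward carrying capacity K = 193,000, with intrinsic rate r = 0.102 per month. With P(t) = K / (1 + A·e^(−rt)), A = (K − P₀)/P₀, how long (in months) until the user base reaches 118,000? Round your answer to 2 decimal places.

t ≈ 31.86 months

A = (193000 − 11100)/11100 = 16.38739
118000 = 193000/(1 + 16.38739·e^(−0.102t)) → 1 + 16.38739·e^(−0.102t) = 1.63559
e^(−0.102t) = 0.038786 → t = ln(25.78282)/0.102 = 3.24971/0.102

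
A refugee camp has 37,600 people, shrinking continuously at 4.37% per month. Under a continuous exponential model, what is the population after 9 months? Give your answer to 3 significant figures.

≈ 25,400 people

P(9) = 37600 · e^(-0.0437·9) = 37600 · e^(-0.3933)
= 37600 · 0.67483 ≈ 25373.47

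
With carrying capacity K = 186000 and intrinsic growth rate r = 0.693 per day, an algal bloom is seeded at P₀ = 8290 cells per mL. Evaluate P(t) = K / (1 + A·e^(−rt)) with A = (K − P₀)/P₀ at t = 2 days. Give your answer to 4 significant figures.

A = (186000 − 8290)/8290 = 21.43667
P(2) = 186000 / (1 + 21.43667·e^(−0.693·2)) = 186000 / (1 + 21.43667·0.250074)
= 186000 / 6.36075 ≈ 29241.86

≈ 29,240 cells per mL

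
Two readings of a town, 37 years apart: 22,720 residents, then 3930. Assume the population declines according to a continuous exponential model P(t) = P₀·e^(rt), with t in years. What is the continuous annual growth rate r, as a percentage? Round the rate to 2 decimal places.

3930 = 22720 · e^(r·37)
e^(37r) = 3930/22720 = 0.17298
r = ln(0.17298) / 37 = -1.75461 / 37

r ≈ -4.74% per year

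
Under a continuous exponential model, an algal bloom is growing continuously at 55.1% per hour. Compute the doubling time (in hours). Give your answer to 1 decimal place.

doubling time = ln(2) / |r| = 0.69315 / 0.551

doubling time ≈ 1.3 hours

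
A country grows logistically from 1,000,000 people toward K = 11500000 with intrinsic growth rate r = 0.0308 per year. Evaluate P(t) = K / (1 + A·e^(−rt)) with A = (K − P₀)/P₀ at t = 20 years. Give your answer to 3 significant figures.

A = (11500000 − 1000000)/1000000 = 10.5
P(20) = 11500000 / (1 + 10.5·e^(−0.0308·20)) = 11500000 / (1 + 10.5·0.540101)
= 11500000 / 6.67106 ≈ 1723865.13

≈ 1,720,000 people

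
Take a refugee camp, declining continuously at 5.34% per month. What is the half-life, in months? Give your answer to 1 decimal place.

half-life ≈ 13.0 months

half-life = ln(2) / |r| = 0.69315 / 0.0534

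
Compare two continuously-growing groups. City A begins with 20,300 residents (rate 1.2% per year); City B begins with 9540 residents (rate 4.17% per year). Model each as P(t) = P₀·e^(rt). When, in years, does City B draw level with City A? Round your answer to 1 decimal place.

20300·e^(0.012t) = 9540·e^(0.0417t)
20300/9540 = e^((0.0417 − 0.012)t) → ln(2.12788) = 0.0297·t
t = 0.75513 / 0.0297

t ≈ 25.4 years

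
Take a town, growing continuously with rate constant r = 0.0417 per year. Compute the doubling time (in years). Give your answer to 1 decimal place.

doubling time ≈ 16.6 years

doubling time = ln(2) / |r| = 0.69315 / 0.0417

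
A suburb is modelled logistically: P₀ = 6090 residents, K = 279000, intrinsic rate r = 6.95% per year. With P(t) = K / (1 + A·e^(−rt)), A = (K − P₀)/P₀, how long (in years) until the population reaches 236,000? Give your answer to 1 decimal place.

t ≈ 79.2 years

A = (279000 − 6090)/6090 = 44.81281
236000 = 279000/(1 + 44.81281·e^(−0.0695t)) → 1 + 44.81281·e^(−0.0695t) = 1.1822
e^(−0.0695t) = 0.004066 → t = ln(245.94936)/0.0695 = 5.50513/0.0695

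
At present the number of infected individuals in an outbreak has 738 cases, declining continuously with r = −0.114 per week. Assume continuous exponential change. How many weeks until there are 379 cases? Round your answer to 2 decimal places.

379 = 738 · e^(-0.114·t)
t = ln(379/738) / -0.114 = ln(0.51355) / -0.114 = -0.66641 / -0.114

t ≈ 5.85 weeks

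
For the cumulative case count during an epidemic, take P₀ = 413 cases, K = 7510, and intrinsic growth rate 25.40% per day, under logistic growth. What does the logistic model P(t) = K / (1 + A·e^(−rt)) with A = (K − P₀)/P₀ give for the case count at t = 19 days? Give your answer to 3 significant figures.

≈ 6,600 cases

A = (7510 − 413)/413 = 17.18402
P(19) = 7510 / (1 + 17.18402·e^(−0.254·19)) = 7510 / (1 + 17.18402·0.008019)
= 7510 / 1.13779 ≈ 6600.51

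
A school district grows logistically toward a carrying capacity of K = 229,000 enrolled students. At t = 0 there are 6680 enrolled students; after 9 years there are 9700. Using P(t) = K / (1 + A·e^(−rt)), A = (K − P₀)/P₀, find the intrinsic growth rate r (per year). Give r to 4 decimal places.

r ≈ 0.0430 per year

A = (229000 − 6680)/6680 = 33.28144
9700 = 229000/(1 + 33.28144·e^(−r·9)) → e^(−9r) = (23.60825 − 1)/33.28144 = 0.679305
r = −ln(0.679305)/9 = 0.38669/9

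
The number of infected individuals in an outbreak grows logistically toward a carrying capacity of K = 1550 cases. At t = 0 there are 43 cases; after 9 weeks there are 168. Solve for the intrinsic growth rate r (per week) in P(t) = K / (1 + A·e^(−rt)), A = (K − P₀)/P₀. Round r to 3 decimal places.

A = (1550 − 43)/43 = 35.04651
168 = 1550/(1 + 35.04651·e^(−r·9)) → e^(−9r) = (9.22619 − 1)/35.04651 = 0.234722
r = −ln(0.234722)/9 = 1.44935/9

r ≈ 0.161 per week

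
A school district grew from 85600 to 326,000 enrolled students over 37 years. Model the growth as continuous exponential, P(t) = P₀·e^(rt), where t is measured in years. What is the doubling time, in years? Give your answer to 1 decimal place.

r = ln(326000/85600) / 37 = ln(3.80841) / 37 ≈ 0.036141 per year
doubling time = ln 2 / |r| = 0.69315 / 0.036141

doubling time ≈ 19.2 years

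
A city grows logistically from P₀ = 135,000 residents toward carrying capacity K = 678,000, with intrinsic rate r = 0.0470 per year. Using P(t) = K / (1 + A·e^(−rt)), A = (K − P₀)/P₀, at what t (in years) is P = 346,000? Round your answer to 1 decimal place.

A = (678000 − 135000)/135000 = 4.02222
346000 = 678000/(1 + 4.02222·e^(−0.047t)) → 1 + 4.02222·e^(−0.047t) = 1.95954
e^(−0.047t) = 0.238559 → t = ln(4.19183)/0.047 = 1.43314/0.047

t ≈ 30.5 years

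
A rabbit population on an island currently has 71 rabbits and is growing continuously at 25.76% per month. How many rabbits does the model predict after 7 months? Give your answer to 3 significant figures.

≈ 431 rabbits

P(7) = 71 · e^(0.2576·7) = 71 · e^(1.8032)
= 71 · 6.06904 ≈ 430.9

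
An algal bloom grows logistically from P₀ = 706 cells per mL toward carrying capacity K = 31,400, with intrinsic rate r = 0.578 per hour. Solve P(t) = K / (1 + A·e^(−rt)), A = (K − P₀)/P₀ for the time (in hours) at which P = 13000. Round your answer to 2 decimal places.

A = (31400 − 706)/706 = 43.47592
13000 = 31400/(1 + 43.47592·e^(−0.578t)) → 1 + 43.47592·e^(−0.578t) = 2.41538
e^(−0.578t) = 0.032556 → t = ln(30.71668)/0.578 = 3.42481/0.578

t ≈ 5.93 hours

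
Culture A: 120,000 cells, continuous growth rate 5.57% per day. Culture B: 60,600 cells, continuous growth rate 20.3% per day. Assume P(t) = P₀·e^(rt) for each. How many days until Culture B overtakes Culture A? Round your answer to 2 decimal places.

120000·e^(0.0557t) = 60600·e^(0.203t)
120000/60600 = e^((0.203 − 0.0557)t) → ln(1.9802) = 0.1473·t
t = 0.6832 / 0.1473

t ≈ 4.64 days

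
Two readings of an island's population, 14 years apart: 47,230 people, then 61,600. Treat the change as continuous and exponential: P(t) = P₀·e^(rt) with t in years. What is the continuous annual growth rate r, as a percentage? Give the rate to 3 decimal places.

r ≈ 1.897% per year

61600 = 47230 · e^(r·14)
e^(14r) = 61600/47230 = 1.30426
r = ln(1.30426) / 14 = 0.26563 / 14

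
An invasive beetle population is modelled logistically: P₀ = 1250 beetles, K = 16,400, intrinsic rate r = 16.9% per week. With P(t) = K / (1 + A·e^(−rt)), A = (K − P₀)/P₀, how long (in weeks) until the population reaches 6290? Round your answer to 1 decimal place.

t ≈ 12.0 weeks

A = (16400 − 1250)/1250 = 12.12
6290 = 16400/(1 + 12.12·e^(−0.169t)) → 1 + 12.12·e^(−0.169t) = 2.60731
e^(−0.169t) = 0.132617 → t = ln(7.54053)/0.169 = 2.02029/0.169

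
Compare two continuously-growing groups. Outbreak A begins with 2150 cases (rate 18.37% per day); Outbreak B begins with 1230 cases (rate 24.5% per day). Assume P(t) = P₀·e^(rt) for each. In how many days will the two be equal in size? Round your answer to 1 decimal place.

t ≈ 9.1 days

2150·e^(0.1837t) = 1230·e^(0.245t)
2150/1230 = e^((0.245 − 0.1837)t) → ln(1.74797) = 0.0613·t
t = 0.55845 / 0.0613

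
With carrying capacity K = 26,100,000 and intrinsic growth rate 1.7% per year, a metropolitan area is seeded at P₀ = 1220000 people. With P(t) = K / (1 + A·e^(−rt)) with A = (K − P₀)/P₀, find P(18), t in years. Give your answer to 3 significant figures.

≈ 1,630,000 people

A = (26100000 − 1220000)/1220000 = 20.39344
P(18) = 26100000 / (1 + 20.39344·e^(−0.017·18)) = 26100000 / (1 + 20.39344·0.736387)
= 26100000 / 16.01746 ≈ 1629472.01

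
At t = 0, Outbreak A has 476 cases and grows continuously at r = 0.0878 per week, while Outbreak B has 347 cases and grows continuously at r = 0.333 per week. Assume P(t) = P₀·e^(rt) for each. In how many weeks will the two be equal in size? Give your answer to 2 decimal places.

476·e^(0.0878t) = 347·e^(0.333t)
476/347 = e^((0.333 − 0.0878)t) → ln(1.37176) = 0.2452·t
t = 0.31609 / 0.2452

t ≈ 1.29 weeks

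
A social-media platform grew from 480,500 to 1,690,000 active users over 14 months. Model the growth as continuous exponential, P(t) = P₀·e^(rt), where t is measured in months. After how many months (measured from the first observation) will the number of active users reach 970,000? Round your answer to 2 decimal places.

r = ln(1690000/480500) / 14 ≈ 0.089833 per month
t = ln(970000/480500) / r = 0.70247 / 0.089833 ≈ 7.82

t ≈ 7.82 months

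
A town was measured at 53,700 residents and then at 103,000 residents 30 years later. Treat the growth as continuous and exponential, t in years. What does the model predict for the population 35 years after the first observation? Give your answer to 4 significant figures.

r = ln(103000/53700) / 30 ≈ 0.021711 per year
P(35) = 53700 · e^(0.021711·35) = 53700 · 2.138 ≈ 114810.35

≈ 114,800 residents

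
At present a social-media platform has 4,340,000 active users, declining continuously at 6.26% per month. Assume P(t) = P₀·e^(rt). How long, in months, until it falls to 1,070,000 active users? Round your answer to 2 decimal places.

1070000 = 4340000 · e^(-0.0626·t)
t = ln(1070000/4340000) / -0.0626 = ln(0.24654) / -0.0626 = -1.40022 / -0.0626

t ≈ 22.37 months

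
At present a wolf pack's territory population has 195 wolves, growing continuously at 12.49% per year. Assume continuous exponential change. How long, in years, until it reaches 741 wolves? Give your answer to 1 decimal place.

t ≈ 10.7 years

741 = 195 · e^(0.1249·t)
t = ln(741/195) / 0.1249 = ln(3.8) / 0.1249 = 1.335 / 0.1249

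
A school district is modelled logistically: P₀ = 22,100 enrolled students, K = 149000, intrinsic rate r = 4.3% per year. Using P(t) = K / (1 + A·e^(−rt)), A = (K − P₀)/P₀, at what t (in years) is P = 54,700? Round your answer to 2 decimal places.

t ≈ 27.98 years

A = (149000 − 22100)/22100 = 5.74208
54700 = 149000/(1 + 5.74208·e^(−0.043t)) → 1 + 5.74208·e^(−0.043t) = 2.72395
e^(−0.043t) = 0.300231 → t = ln(3.33077)/0.043 = 1.2032/0.043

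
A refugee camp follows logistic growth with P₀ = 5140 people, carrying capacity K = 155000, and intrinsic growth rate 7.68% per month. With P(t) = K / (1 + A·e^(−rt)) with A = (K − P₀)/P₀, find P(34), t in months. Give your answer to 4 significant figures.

≈ 49,340 people

A = (155000 − 5140)/5140 = 29.15564
P(34) = 155000 / (1 + 29.15564·e^(−0.0768·34)) = 155000 / (1 + 29.15564·0.073446)
= 155000 / 3.14138 ≈ 49341.44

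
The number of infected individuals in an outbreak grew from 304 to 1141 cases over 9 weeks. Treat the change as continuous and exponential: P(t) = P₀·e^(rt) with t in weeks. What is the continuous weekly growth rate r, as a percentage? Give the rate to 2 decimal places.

1141 = 304 · e^(r·9)
e^(9r) = 1141/304 = 3.75329
r = ln(3.75329) / 9 = 1.32263 / 9

r ≈ 14.70% per week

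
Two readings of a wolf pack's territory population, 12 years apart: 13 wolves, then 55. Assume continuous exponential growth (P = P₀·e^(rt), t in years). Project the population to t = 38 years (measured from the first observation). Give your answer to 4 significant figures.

r = ln(55/13) / 12 ≈ 0.120199 per year
P(38) = 13 · e^(0.120199·38) = 13 · 96.30775 ≈ 1252

≈ 1,252 wolves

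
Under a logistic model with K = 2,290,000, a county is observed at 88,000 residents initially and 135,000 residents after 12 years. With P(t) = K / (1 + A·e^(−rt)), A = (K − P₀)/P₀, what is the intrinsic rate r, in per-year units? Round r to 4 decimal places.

A = (2290000 − 88000)/88000 = 25.02273
135000 = 2290000/(1 + 25.02273·e^(−r·12)) → e^(−12r) = (16.96296 − 1)/25.02273 = 0.637939
r = −ln(0.637939)/12 = 0.44951/12

r ≈ 0.0375 per year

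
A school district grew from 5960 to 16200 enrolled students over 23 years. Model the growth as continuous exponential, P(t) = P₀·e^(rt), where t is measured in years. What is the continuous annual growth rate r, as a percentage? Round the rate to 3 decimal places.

16200 = 5960 · e^(r·23)
e^(23r) = 16200/5960 = 2.71812
r = ln(2.71812) / 23 = 0.99994 / 23

r ≈ 4.348% per year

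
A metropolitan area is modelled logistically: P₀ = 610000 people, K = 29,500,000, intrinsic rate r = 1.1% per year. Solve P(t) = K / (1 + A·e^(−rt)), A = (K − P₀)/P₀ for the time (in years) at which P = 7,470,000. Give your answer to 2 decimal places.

A = (29500000 − 610000)/610000 = 47.36066
7470000 = 29500000/(1 + 47.36066·e^(−0.011t)) → 1 + 47.36066·e^(−0.011t) = 3.94913
e^(−0.011t) = 0.06227 → t = ln(16.0592)/0.011 = 2.77628/0.011

t ≈ 252.39 years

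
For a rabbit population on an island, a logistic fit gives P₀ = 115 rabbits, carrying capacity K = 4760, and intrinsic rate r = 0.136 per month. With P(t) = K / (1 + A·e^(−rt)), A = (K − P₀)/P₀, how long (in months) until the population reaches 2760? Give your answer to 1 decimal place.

A = (4760 − 115)/115 = 40.3913
2760 = 4760/(1 + 40.3913·e^(−0.136t)) → 1 + 40.3913·e^(−0.136t) = 1.72464
e^(−0.136t) = 0.01794 → t = ln(55.74)/0.136 = 4.0207/0.136

t ≈ 29.6 months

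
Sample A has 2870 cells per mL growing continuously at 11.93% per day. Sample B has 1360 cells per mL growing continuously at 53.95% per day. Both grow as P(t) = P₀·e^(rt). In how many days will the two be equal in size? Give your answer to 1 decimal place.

t ≈ 1.8 days

2870·e^(0.1193t) = 1360·e^(0.5395t)
2870/1360 = e^((0.5395 − 0.1193)t) → ln(2.11029) = 0.4202·t
t = 0.74683 / 0.4202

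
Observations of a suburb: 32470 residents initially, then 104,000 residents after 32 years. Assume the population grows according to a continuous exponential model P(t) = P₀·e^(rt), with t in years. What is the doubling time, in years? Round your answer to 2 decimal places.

doubling time ≈ 19.05 years

r = ln(104000/32470) / 32 = ln(3.20296) / 32 ≈ 0.036377 per year
doubling time = ln 2 / |r| = 0.69315 / 0.036377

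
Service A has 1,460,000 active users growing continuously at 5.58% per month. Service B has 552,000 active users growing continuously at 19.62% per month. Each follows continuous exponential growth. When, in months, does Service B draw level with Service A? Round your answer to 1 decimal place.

t ≈ 6.9 months

1460000·e^(0.0558t) = 552000·e^(0.1962t)
1460000/552000 = e^((0.1962 − 0.0558)t) → ln(2.64493) = 0.1404·t
t = 0.97264 / 0.1404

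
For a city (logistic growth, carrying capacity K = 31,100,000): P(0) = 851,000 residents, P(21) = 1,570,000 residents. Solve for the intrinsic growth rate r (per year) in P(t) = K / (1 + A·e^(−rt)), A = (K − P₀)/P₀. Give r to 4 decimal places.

A = (31100000 − 851000)/851000 = 35.54524
1570000 = 31100000/(1 + 35.54524·e^(−r·21)) → e^(−21r) = (19.80892 − 1)/35.54524 = 0.529154
r = −ln(0.529154)/21 = 0.63648/21

r ≈ 0.0303 per year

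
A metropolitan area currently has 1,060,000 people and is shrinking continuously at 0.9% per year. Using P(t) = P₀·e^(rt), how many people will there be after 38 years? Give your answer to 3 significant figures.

≈ 753,000 people

P(38) = 1060000 · e^(-0.009·38) = 1060000 · e^(-0.342)
= 1060000 · 0.71035 ≈ 752969.1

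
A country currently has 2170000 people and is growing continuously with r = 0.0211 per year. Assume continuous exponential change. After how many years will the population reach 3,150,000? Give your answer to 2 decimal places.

3150000 = 2170000 · e^(0.0211·t)
t = ln(3150000/2170000) / 0.0211 = ln(1.45161) / 0.0211 = 0.37268 / 0.0211

t ≈ 17.66 years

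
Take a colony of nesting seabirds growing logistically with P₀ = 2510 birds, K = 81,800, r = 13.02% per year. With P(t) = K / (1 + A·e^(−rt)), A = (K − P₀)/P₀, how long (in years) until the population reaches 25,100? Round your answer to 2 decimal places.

t ≈ 20.26 years

A = (81800 − 2510)/2510 = 31.58964
25100 = 81800/(1 + 31.58964·e^(−0.1302t)) → 1 + 31.58964·e^(−0.1302t) = 3.25896
e^(−0.1302t) = 0.07151 → t = ln(13.98413)/0.1302 = 2.63792/0.1302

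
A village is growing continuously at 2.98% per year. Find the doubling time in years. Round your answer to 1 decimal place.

doubling time ≈ 23.3 years

doubling time = ln(2) / |r| = 0.69315 / 0.0298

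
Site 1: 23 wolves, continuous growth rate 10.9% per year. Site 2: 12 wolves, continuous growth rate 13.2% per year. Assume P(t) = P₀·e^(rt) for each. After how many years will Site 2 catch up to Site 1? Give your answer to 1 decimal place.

23·e^(0.109t) = 12·e^(0.132t)
23/12 = e^((0.132 − 0.109)t) → ln(1.91667) = 0.023·t
t = 0.65059 / 0.023

t ≈ 28.3 years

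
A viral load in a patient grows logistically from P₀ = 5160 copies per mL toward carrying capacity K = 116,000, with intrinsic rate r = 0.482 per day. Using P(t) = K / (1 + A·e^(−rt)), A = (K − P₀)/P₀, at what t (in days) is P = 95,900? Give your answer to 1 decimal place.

t ≈ 9.6 days

A = (116000 − 5160)/5160 = 21.48062
95900 = 116000/(1 + 21.48062·e^(−0.482t)) → 1 + 21.48062·e^(−0.482t) = 1.20959
e^(−0.482t) = 0.009757 → t = ln(102.48714)/0.482 = 4.62974/0.482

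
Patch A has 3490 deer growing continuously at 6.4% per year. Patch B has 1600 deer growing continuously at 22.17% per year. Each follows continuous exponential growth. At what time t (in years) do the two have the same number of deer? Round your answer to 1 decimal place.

t ≈ 4.9 years

3490·e^(0.064t) = 1600·e^(0.2217t)
3490/1600 = e^((0.2217 − 0.064)t) → ln(2.18125) = 0.1577·t
t = 0.7799 / 0.1577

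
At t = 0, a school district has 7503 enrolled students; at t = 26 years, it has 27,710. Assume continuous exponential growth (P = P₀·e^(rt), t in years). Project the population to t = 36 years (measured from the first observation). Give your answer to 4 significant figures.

≈ 45,800 enrolled students

r = ln(27710/7503) / 26 ≈ 0.05025 per year
P(36) = 7503 · e^(0.05025·36) = 7503 · 6.10426 ≈ 45800.26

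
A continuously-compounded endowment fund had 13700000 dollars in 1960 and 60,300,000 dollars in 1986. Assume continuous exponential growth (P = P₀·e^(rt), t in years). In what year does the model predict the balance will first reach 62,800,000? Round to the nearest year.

r = ln(60300000/13700000) / 26 = 1.48194/26 ≈ 0.056998 per year
t = ln(62800000/13700000) / r = 1.52256/0.056998 ≈ 26.71 years after 1960

year 1987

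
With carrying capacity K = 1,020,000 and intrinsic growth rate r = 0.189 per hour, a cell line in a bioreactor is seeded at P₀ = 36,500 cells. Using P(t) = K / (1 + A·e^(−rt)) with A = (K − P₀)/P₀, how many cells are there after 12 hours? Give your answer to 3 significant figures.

≈ 269,000 cells

A = (1020000 − 36500)/36500 = 26.94521
P(12) = 1020000 / (1 + 26.94521·e^(−0.189·12)) = 1020000 / (1 + 26.94521·0.103519)
= 1020000 / 3.78934 ≈ 269176.09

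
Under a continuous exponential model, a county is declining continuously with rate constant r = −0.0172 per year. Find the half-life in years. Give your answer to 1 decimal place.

half-life = ln(2) / |r| = 0.69315 / 0.0172

half-life ≈ 40.3 years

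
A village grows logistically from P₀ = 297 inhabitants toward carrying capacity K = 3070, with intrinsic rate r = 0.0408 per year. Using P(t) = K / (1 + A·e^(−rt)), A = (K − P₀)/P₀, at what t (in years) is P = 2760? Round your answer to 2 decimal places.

t ≈ 108.34 years

A = (3070 − 297)/297 = 9.3367
2760 = 3070/(1 + 9.3367·e^(−0.0408t)) → 1 + 9.3367·e^(−0.0408t) = 1.11232
e^(−0.0408t) = 0.01203 → t = ln(83.12675)/0.0408 = 4.42037/0.0408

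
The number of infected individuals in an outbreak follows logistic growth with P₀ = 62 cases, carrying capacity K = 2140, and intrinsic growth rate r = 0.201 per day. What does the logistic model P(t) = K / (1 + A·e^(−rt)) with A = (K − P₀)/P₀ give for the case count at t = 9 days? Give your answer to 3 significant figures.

A = (2140 − 62)/62 = 33.51613
P(9) = 2140 / (1 + 33.51613·e^(−0.201·9)) = 2140 / (1 + 33.51613·0.163818)
= 2140 / 6.49054 ≈ 329.71

≈ 330 cases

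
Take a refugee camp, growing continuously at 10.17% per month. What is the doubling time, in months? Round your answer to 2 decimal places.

doubling time = ln(2) / |r| = 0.69315 / 0.1017

doubling time ≈ 6.82 months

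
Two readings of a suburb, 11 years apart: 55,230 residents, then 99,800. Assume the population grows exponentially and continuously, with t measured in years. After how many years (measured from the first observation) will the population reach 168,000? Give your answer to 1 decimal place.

t ≈ 20.7 years

r = ln(99800/55230) / 11 ≈ 0.053787 per year
t = ln(168000/55230) / r = 1.11246 / 0.053787 ≈ 20.682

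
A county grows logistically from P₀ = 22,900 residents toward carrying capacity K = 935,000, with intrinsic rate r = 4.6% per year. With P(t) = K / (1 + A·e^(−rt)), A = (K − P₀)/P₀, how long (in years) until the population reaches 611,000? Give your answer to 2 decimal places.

t ≈ 93.89 years

A = (935000 − 22900)/22900 = 39.82969
611000 = 935000/(1 + 39.82969·e^(−0.046t)) → 1 + 39.82969·e^(−0.046t) = 1.53028
e^(−0.046t) = 0.013314 → t = ln(75.11094)/0.046 = 4.31897/0.046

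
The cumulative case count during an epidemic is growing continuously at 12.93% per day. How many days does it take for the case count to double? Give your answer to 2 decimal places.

doubling time ≈ 5.36 days

doubling time = ln(2) / |r| = 0.69315 / 0.1293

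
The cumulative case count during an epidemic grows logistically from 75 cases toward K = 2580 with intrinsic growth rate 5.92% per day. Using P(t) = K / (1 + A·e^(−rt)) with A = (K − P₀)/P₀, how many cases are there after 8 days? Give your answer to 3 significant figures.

≈ 118 cases

A = (2580 − 75)/75 = 33.4
P(8) = 2580 / (1 + 33.4·e^(−0.0592·8)) = 2580 / (1 + 33.4·0.622756)
= 2580 / 21.80006 ≈ 118.35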